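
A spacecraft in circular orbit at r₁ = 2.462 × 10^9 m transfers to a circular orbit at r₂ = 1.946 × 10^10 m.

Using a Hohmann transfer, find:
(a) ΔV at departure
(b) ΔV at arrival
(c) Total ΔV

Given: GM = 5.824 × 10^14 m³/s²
r₁ = 2.462 × 10^9 m
r₂ = 1.946 × 10^10 m
GM = 5.824 × 10^14 m³/s²
Transfer ellipse: a_t = (r₁ + r₂)/2 = 1.0961 × 10^10 m
Circular speed at r₁: v₁ = √(GM/r₁) = 486.37 m/s
Transfer speed at r₁ (periapsis): v₁ₜ = √(GM(2/r₁ − 1/a_t)) = 648.057 m/s
(a) ΔV₁ = v₁ₜ − v₁ = 161.687 m/s ≈ 161.7 m/s
Circular speed at r₂: v₂ = √(GM/r₂) = 172.997 m/s
Transfer speed at r₂ (apoapsis): v₂ₜ = √(GM(2/r₂ − 1/a_t)) = 81.9895 m/s
(b) ΔV₂ = v₂ − v₂ₜ = 91.0078 m/s ≈ 91.01 m/s
(c) ΔV_total = ΔV₁ + ΔV₂ = 252.695 m/s ≈ 252.7 m/s

Final answer:
(a) ΔV₁ = 161.7 m/s
(b) ΔV₂ = 91.01 m/s
(c) ΔV_total = 252.7 m/s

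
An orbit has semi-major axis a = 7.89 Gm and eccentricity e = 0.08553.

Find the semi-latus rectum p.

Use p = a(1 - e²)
a = 7.89 Gm = 7.89 × 10^9 m
e = 0.08553,  e² = 0.00731538,  1 − e² = 0.992685
p = a(1 − e²) = 7.89 × 10^9 m × 0.992685 = 7.83228 × 10^9 m ≈ 7.832 Gm

Final answer: p = 7.832 Gm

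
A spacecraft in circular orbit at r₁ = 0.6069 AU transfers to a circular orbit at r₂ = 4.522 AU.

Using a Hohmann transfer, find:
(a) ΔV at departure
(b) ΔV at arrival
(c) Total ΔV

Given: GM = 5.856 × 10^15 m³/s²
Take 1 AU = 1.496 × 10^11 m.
r₁ = 0.6069 AU = 9.07922 × 10^10 m
r₂ = 4.522 AU = 6.76491 × 10^11 m
GM = 5.856 × 10^15 m³/s²
Transfer ellipse: a_t = (r₁ + r₂)/2 = 3.83642 × 10^11 m
Circular speed at r₁: v₁ = √(GM/r₁) = 253.966 m/s
Transfer speed at r₁ (periapsis): v₁ₜ = √(GM(2/r₁ − 1/a_t)) = 337.244 m/s
(a) ΔV₁ = v₁ₜ − v₁ = 83.2777 m/s ≈ 83.28 m/s
Circular speed at r₂: v₂ = √(GM/r₂) = 93.0399 m/s
Transfer speed at r₂ (apoapsis): v₂ₜ = √(GM(2/r₂ − 1/a_t)) = 45.2617 m/s
(b) ΔV₂ = v₂ − v₂ₜ = 47.7782 m/s ≈ 47.78 m/s
(c) ΔV_total = ΔV₁ + ΔV₂ = 131.056 m/s ≈ 131.1 m/s

Final answer:
(a) ΔV₁ = 83.28 m/s
(b) ΔV₂ = 47.78 m/s
(c) ΔV_total = 131.1 m/s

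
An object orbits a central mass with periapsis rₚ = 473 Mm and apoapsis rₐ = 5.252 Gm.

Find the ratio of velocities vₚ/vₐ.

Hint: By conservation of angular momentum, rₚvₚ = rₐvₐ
rₚ = 473 Mm = 4.73 × 10^8 m
rₐ = 5.252 Gm = 5.252 × 10^9 m
rₚvₚ = rₐvₐ  ⇒  vₚ/vₐ = rₐ/rₚ
vₚ/vₐ = (5.252 × 10^9) / (4.73 × 10^8) = 11.1036

Final answer: vₚ/vₐ = 11.1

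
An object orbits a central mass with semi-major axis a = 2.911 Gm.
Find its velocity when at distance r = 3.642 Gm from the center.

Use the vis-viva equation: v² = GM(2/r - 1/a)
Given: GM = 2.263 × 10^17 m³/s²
a = 2.911 Gm = 2.911 × 10^9 m
r = 3.642 Gm = 3.642 × 10^9 m
GM = 2.263 × 10^17 m³/s²
2/r − 1/a = 5.49149 × 10^-10 − 3.43525 × 10^-10 = 2.05624 × 10^-10 m⁻¹
v² = GM (2/r − 1/a) = 4.65328 × 10^7 m²/s²
v = 6821.49 m/s ≈ 6.821 km/s

Final answer: 6.821 km/s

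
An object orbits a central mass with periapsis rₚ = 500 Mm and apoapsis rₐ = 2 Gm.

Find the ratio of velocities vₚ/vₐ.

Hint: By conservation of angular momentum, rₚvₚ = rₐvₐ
rₚ = 500 Mm = 5 × 10^8 m
rₐ = 2 Gm = 2 × 10^9 m
rₚvₚ = rₐvₐ  ⇒  vₚ/vₐ = rₐ/rₚ
vₚ/vₐ = (2 × 10^9) / (5 × 10^8) = 4

Final answer: vₚ/vₐ = 4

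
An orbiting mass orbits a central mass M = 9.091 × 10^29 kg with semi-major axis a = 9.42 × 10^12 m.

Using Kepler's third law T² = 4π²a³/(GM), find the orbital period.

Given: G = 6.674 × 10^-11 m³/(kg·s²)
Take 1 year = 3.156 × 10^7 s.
M = 9.091 × 10^29 kg
GM = G × M = 6.674 × 10^-11 × 9.091 × 10^29 = 6.06733 × 10^19 m³/s²
a = 9.42 × 10^12 m
a³ = 8.35897 × 10^38 m³
T = 2π √(a³/GM) = 2π √((8.35897 × 10^38) / (6.06733 × 10^19)) = 2π × 3.71174 × 10^9 s
T = 2.33215 × 10^10 s ≈ 739 years

Final answer: 739 years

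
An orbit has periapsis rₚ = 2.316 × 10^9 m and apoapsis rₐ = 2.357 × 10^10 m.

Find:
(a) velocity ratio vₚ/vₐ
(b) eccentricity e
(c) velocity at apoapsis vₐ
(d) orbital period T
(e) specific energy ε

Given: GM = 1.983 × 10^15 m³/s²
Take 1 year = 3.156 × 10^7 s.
rₚ = 2.316 × 10^9 m
rₐ = 2.357 × 10^10 m
GM = 1.983 × 10^15 m³/s²
a = (rₚ + rₐ)/2 = 1.2943 × 10^10 m
e = (rₐ − rₚ)/(rₐ + rₚ) = (2.1254 × 10^10) / (2.5886 × 10^10) = 0.821062
(a) vₚ/vₐ = rₐ/rₚ (angular momentum) = (2.357 × 10^10) / (2.316 × 10^9) = 10.177 ≈ 10.18
(b) e = 0.821062 ≈ 0.8211
(c) vₐ² = GM (2/rₐ − 1/a) = 1.983 × 10^15 × (8.48536 × 10^-11 − 7.72618 × 10^-11) = 15054.5 m²/s²;  vₐ = 122.697 m/s ≈ 122.7 m/s
(d) a³ = 2.16823 × 10^30 m³;  T = 2π √(a³/GM) = 2π × 3.30667 × 10^7 s = 2.07764 × 10^8 s ≈ 6.583 years
(e) 2a = 2.5886 × 10^10 m;  ε = −GM/(2a) = -76605.1 J/kg ≈ -76.61 kJ/kg

Final answer:
(a) velocity ratio vₚ/vₐ = 10.18
(b) eccentricity e = 0.8211
(c) velocity at apoapsis vₐ = 122.7 m/s
(d) orbital period T = 6.583 years
(e) specific energy ε = -76.61 kJ/kg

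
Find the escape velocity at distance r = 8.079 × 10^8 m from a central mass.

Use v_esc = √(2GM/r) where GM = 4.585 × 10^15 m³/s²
r = 8.079 × 10^8 m
GM = 4.585 × 10^15 m³/s²
2GM/r = 2 × (4.585 × 10^15) / (8.079 × 10^8) = 1.13504 × 10^7 m²/s²
v_esc = √(2GM/r) = 3369.04 m/s ≈ 3.369 km/s

Final answer: 3.369 km/s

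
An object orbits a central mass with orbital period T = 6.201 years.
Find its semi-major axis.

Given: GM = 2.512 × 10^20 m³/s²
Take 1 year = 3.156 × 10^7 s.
T = 6.201 years = 1.95704 × 10^8 s
GM = 2.512 × 10^20 m³/s²
Kepler's third law: a³ = GM T² / (4π²)
T² = 3.82999 × 10^16 s²
a³ = (2.512 × 10^20) × (3.82999 × 10^16) / (4π²) = 2.43701 × 10^35 m³
a = (a³)^(1/3) = 6.24625 × 10^11 m ≈ 6.246 × 10^11 m

Final answer: 6.246 × 10^11 m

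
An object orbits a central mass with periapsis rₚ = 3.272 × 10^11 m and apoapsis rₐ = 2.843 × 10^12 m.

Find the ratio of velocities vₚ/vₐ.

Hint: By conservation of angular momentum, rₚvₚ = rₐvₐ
rₚ = 3.272 × 10^11 m
rₐ = 2.843 × 10^12 m
rₚvₚ = rₐvₐ  ⇒  vₚ/vₐ = rₐ/rₚ
vₚ/vₐ = (2.843 × 10^12) / (3.272 × 10^11) = 8.68888

Final answer: vₚ/vₐ = 8.689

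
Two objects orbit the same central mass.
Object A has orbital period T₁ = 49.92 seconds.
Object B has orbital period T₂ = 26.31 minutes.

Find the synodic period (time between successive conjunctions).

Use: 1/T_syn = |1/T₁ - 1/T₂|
T₁ = 49.92 seconds
T₂ = 26.31 minutes = 1578.6 s
1/T₁ = 0.0200321 s⁻¹
1/T₂ = 0.000633473 s⁻¹
|1/T₁ − 1/T₂| = 0.0193986 s⁻¹
T_syn = 1 / |1/T₁ − 1/T₂| = 51.5502 s ≈ 51.55 seconds

Final answer: T_syn = 51.55 seconds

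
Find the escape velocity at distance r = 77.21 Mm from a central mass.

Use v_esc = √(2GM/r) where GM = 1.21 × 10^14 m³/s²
r = 77.21 Mm = 7.721 × 10^7 m
GM = 1.21 × 10^14 m³/s²
2GM/r = 2 × (1.21 × 10^14) / (7.721 × 10^7) = 3.13431 × 10^6 m²/s²
v_esc = √(2GM/r) = 1770.4 m/s ≈ 1.77 km/s

Final answer: 1.77 km/s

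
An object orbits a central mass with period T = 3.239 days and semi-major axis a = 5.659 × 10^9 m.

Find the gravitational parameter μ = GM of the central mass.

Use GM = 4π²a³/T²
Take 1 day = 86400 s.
T = 3.239 days = 279850 s
a = 5.659 × 10^9 m
a³ = 1.81225 × 10^29 m³
T² = 7.83158 × 10^10 s²
GM = 4π² × (1.81225 × 10^29) / (7.83158 × 10^10) = 9.13544 × 10^19 m³/s²
GM ≈ 9.135 × 10^19 m³/s²

Final answer: GM = 9.135 × 10^19 m³/s²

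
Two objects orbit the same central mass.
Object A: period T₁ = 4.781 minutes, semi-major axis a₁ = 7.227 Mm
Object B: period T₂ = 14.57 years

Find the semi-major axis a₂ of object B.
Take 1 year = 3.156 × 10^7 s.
T₁ = 4.781 minutes = 286.86 s
T₂ = 14.57 years = 4.59829 × 10^8 s
a₁ = 7.227 Mm = 7.227 × 10^6 m
Kepler's third law: (T₂/T₁)² = (a₂/a₁)³  ⇒  a₂ = a₁ (T₂/T₁)^(2/3)
T₂/T₁ = 1.60297 × 10^6
(T₂/T₁)^(2/3) = 13696.8
a₂ = 7.227 × 10^6 m × 13696.8 = 9.89865 × 10^10 m ≈ 98.99 Gm

Final answer: a₂ = 98.99 Gm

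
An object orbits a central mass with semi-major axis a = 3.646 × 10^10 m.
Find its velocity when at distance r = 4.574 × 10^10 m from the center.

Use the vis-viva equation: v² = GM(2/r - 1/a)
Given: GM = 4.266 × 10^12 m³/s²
a = 3.646 × 10^10 m
r = 4.574 × 10^10 m
GM = 4.266 × 10^12 m³/s²
2/r − 1/a = 4.37254 × 10^-11 − 2.74273 × 10^-11 = 1.62981 × 10^-11 m⁻¹
v² = GM (2/r − 1/a) = 69.5276 m²/s²
v = 8.33832 m/s ≈ 8.338 m/s

Final answer: 8.338 m/s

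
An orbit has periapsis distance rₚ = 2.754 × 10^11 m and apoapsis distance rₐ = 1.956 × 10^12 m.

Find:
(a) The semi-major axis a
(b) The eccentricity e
rₚ = 2.754 × 10^11 m
rₐ = 1.956 × 10^12 m
(a) a = (rₚ + rₐ)/2 = 1.1157 × 10^12 m ≈ 1.116 × 10^12 m
(b) e = (rₐ − rₚ)/(rₐ + rₚ) = (1.6806 × 10^12) / (2.2314 × 10^12) = 0.753159

Final answer:
(a) a = 1.116 × 10^12 m
(b) e = 0.7532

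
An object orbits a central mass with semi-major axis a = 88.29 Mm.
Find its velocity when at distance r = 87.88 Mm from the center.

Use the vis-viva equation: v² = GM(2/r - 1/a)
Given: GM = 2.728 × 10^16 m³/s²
a = 88.29 Mm = 8.829 × 10^7 m
r = 87.88 Mm = 8.788 × 10^7 m
GM = 2.728 × 10^16 m³/s²
2/r − 1/a = 2.27583 × 10^-8 − 1.13263 × 10^-8 = 1.1432 × 10^-8 m⁻¹
v² = GM (2/r − 1/a) = 3.11865 × 10^8 m²/s²
v = 17659.7 m/s ≈ 17.66 km/s

Final answer: 17.66 km/s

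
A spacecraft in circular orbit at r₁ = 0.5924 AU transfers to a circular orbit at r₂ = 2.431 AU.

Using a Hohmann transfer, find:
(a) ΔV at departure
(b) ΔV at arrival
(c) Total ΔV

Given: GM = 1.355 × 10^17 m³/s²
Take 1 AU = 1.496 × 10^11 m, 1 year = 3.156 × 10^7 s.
r₁ = 0.5924 AU = 8.8623 × 10^10 m
r₂ = 2.431 AU = 3.63678 × 10^11 m
GM = 1.355 × 10^17 m³/s²
Transfer ellipse: a_t = (r₁ + r₂)/2 = 2.2615 × 10^11 m
Circular speed at r₁: v₁ = √(GM/r₁) = 1236.51 m/s
Transfer speed at r₁ (periapsis): v₁ₜ = √(GM(2/r₁ − 1/a_t)) = 1568.04 m/s
(a) ΔV₁ = v₁ₜ − v₁ = 331.53 m/s ≈ 331.5 m/s
Circular speed at r₂: v₂ = √(GM/r₂) = 610.396 m/s
Transfer speed at r₂ (apoapsis): v₂ₜ = √(GM(2/r₂ − 1/a_t)) = 382.108 m/s
(b) ΔV₂ = v₂ − v₂ₜ = 228.288 m/s ≈ 228.3 m/s
(c) ΔV_total = ΔV₁ + ΔV₂ = 559.817 m/s ≈ 0.1181 AU/year

Final answer:
(a) ΔV₁ = 331.5 m/s
(b) ΔV₂ = 228.3 m/s
(c) ΔV_total = 0.1181 AU/year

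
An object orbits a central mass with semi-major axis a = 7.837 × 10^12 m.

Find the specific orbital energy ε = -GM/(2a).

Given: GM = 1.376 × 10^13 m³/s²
a = 7.837 × 10^12 m
GM = 1.376 × 10^13 m³/s²
2a = 1.5674 × 10^13 m
ε = −GM/(2a) = -0.877887 J/kg ≈ -0.8779 J/kg

Final answer: -0.8779 J/kg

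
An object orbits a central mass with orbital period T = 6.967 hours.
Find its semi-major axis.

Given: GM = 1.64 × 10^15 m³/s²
T = 6.967 hours = 25081.2 s
GM = 1.64 × 10^15 m³/s²
Kepler's third law: a³ = GM T² / (4π²)
T² = 6.29067 × 10^8 s²
a³ = (1.64 × 10^15) × (6.29067 × 10^8) / (4π²) = 2.61325 × 10^22 m³
a = (a³)^(1/3) = 2.96752 × 10^7 m ≈ 29.68 Mm

Final answer: 29.68 Mm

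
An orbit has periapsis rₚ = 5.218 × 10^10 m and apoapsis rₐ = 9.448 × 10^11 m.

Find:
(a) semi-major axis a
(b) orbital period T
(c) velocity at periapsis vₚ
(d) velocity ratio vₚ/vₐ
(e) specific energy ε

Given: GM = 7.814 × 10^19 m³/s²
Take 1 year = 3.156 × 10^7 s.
rₚ = 5.218 × 10^10 m
rₐ = 9.448 × 10^11 m
GM = 7.814 × 10^19 m³/s²
a = (rₚ + rₐ)/2 = 4.9849 × 10^11 m
e = (rₐ − rₚ)/(rₐ + rₚ) = (8.9262 × 10^11) / (9.9698 × 10^11) = 0.895324
(a) a = 4.9849 × 10^11 m ≈ 4.985 × 10^11 m
(b) a³ = 1.23871 × 10^35 m³;  T = 2π √(a³/GM) = 2π × 3.98151 × 10^7 s = 2.50166 × 10^8 s ≈ 7.927 years
(c) vₚ² = GM (2/rₚ − 1/a) = 7.814 × 10^19 × (3.83289 × 10^-11 − 2.00606 × 10^-12) = 2.83826 × 10^9 m²/s²;  vₚ = 53275.4 m/s ≈ 53.28 km/s
(d) vₚ/vₐ = rₐ/rₚ (angular momentum) = (9.448 × 10^11) / (5.218 × 10^10) = 18.1066 ≈ 18.11
(e) 2a = 9.9698 × 10^11 m;  ε = −GM/(2a) = -7.83767 × 10^7 J/kg ≈ -78.38 MJ/kg

Final answer:
(a) semi-major axis a = 4.985 × 10^11 m
(b) orbital period T = 7.927 years
(c) velocity at periapsis vₚ = 53.28 km/s
(d) velocity ratio vₚ/vₐ = 18.11
(e) specific energy ε = -78.38 MJ/kg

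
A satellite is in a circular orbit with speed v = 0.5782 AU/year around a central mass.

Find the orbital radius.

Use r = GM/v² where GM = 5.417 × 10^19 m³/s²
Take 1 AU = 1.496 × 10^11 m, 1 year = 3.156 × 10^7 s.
v = 0.5782 AU/year = 2740.77 m/s
GM = 5.417 × 10^19 m³/s²
v² = 7.51182 × 10^6 m²/s²
r = GM/v² = (5.417 × 10^19) / (7.51182 × 10^6) = 7.2113 × 10^12 m ≈ 48.2 AU

Final answer: 48.2 AU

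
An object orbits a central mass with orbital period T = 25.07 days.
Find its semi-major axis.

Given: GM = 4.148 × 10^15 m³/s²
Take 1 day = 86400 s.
T = 25.07 days = 2.16605 × 10^6 s
GM = 4.148 × 10^15 m³/s²
Kepler's third law: a³ = GM T² / (4π²)
T² = 4.69176 × 10^12 s²
a³ = (4.148 × 10^15) × (4.69176 × 10^12) / (4π²) = 4.92964 × 10^26 m³
a = (a³)^(1/3) = 7.8996 × 10^8 m ≈ 790 Mm

Final answer: 790 Mm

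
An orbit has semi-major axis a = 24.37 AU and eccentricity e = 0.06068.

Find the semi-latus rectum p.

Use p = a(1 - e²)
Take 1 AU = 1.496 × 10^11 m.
a = 24.37 AU = 3.64575 × 10^12 m
e = 0.06068,  e² = 0.00368206,  1 − e² = 0.996318
p = a(1 − e²) = 3.64575 × 10^12 m × 0.996318 = 3.63233 × 10^12 m ≈ 24.28 AU

Final answer: p = 24.28 AU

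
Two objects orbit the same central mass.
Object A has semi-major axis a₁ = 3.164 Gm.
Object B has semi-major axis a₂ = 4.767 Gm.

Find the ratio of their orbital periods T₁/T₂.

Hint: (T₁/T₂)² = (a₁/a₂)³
a₁ = 3.164 Gm = 3.164 × 10^9 m
a₂ = 4.767 Gm = 4.767 × 10^9 m
a₁/a₂ = 0.66373
T₁/T₂ = (a₁/a₂)^(3/2) = (0.66373)^1.5 = 0.540738

Final answer: T₁/T₂ = 0.5407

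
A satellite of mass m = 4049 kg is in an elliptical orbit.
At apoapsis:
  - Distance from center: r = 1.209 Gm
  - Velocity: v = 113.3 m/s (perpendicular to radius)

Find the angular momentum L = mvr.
r = 1.209 Gm = 1.209 × 10^9 m
v = 113.3 m/s
vr = 113.3 × 1.209 × 10^9 = 1.3698 × 10^11 m²/s
L = m × vr = 4049 × 1.3698 × 10^11 = 5.54631 × 10^14 kg·m²/s ≈ 5.546 × 10^14 kg·m²/s

Final answer: L = 5.546 × 10^14 kg·m²/s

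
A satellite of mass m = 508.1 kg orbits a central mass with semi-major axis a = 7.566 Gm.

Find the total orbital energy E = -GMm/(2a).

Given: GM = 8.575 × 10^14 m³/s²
a = 7.566 Gm = 7.566 × 10^9 m
GM = 8.575 × 10^14 m³/s²
2a = 1.5132 × 10^10 m
GMm = 8.575 × 10^14 × 508.1 = 4.35696 × 10^17 m³·kg/s²
E = −GMm/(2a) = -2.8793 × 10^7 J ≈ -28.79 MJ

Final answer: -28.79 MJ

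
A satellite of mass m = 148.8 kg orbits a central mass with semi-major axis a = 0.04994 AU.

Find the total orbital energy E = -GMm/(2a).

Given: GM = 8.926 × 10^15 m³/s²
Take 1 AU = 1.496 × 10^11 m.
a = 0.04994 AU = 7.47102 × 10^9 m
GM = 8.926 × 10^15 m³/s²
2a = 1.4942 × 10^10 m
GMm = 8.926 × 10^15 × 148.8 = 1.32819 × 10^18 m³·kg/s²
E = −GMm/(2a) = -8.88893 × 10^7 J ≈ -88.89 MJ

Final answer: -88.89 MJ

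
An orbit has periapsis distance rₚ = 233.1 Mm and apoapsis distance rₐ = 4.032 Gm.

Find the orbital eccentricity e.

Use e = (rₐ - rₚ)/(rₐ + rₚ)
rₚ = 233.1 Mm = 2.331 × 10^8 m
rₐ = 4.032 Gm = 4.032 × 10^9 m
rₐ − rₚ = 3.7989 × 10^9 m
rₐ + rₚ = 4.2651 × 10^9 m
e = (rₐ − rₚ)/(rₐ + rₚ) = 0.890694

Final answer: e = 0.8907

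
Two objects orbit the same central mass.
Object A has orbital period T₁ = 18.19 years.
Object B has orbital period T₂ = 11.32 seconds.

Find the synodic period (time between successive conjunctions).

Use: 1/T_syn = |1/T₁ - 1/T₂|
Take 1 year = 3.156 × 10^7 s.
T₁ = 18.19 years = 5.74076 × 10^8 s
T₂ = 11.32 seconds
1/T₁ = 1.74193 × 10^-9 s⁻¹
1/T₂ = 0.0883392 s⁻¹
|1/T₁ − 1/T₂| = 0.0883392 s⁻¹
T_syn = 1 / |1/T₁ − 1/T₂| = 11.32 s ≈ 11.32 seconds

Final answer: T_syn = 11.32 seconds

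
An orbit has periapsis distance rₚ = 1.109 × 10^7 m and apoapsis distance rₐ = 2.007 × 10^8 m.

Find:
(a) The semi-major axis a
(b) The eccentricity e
rₚ = 1.109 × 10^7 m
rₐ = 2.007 × 10^8 m
(a) a = (rₚ + rₐ)/2 = 1.05895 × 10^8 m ≈ 1.059 × 10^8 m
(b) e = (rₐ − rₚ)/(rₐ + rₚ) = (1.8961 × 10^8) / (2.1179 × 10^8) = 0.895274

Final answer:
(a) a = 1.059 × 10^8 m
(b) e = 0.8953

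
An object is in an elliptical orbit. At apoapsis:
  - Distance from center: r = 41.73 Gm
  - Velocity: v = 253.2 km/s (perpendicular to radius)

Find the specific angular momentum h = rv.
r = 41.73 Gm = 4.173 × 10^10 m
v = 253.2 km/s = 253200 m/s
h = rv = 4.173 × 10^10 × 253200 = 1.0566 × 10^16 m²/s ≈ 1.057 × 10^16 m²/s

Final answer: h = 1.057 × 10^16 m²/s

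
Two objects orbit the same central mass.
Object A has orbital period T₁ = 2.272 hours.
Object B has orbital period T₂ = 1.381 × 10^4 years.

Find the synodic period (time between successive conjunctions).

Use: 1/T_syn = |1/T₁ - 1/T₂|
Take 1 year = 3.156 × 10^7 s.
T₁ = 2.272 hours = 8179.2 s
T₂ = 1.381 × 10^4 years = 4.35844 × 10^11 s
1/T₁ = 0.000122261 s⁻¹
1/T₂ = 2.2944 × 10^-12 s⁻¹
|1/T₁ − 1/T₂| = 0.000122261 s⁻¹
T_syn = 1 / |1/T₁ − 1/T₂| = 8179.2 s ≈ 2.272 hours

Final answer: T_syn = 2.272 hours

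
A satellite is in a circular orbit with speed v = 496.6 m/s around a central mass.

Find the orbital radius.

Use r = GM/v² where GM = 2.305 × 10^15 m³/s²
v = 496.6 m/s
GM = 2.305 × 10^15 m³/s²
v² = 246612 m²/s²
r = GM/v² = (2.305 × 10^15) / 246612 = 9.34668 × 10^9 m ≈ 9.347 Gm

Final answer: 9.347 Gm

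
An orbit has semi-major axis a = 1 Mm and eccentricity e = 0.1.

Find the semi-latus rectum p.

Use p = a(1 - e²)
a = 1 Mm = 1 × 10^6 m
e = 0.1,  e² = 0.01,  1 − e² = 0.99
p = a(1 − e²) = 1 × 10^6 m × 0.99 = 990000 m ≈ 990 km

Final answer: p = 990 km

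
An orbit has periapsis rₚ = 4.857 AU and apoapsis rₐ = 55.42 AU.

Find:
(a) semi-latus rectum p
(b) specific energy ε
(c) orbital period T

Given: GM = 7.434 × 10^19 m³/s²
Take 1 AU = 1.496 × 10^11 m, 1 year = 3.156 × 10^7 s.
rₚ = 4.857 AU = 7.26607 × 10^11 m
rₐ = 55.42 AU = 8.29083 × 10^12 m
GM = 7.434 × 10^19 m³/s²
a = (rₚ + rₐ)/2 = 4.50872 × 10^12 m
e = (rₐ − rₚ)/(rₐ + rₚ) = (7.56422 × 10^12) / (9.01744 × 10^12) = 0.838844
(a) 1 − e² = 0.296341;  p = a(1 − e²) = 4.50872 × 10^12 × 0.296341 = 1.33612 × 10^12 m ≈ 8.931 AU
(b) 2a = 9.01744 × 10^12 m;  ε = −GM/(2a) = -8.24403 × 10^6 J/kg ≈ -8.244 MJ/kg
(c) a³ = 9.16557 × 10^37 m³;  T = 2π √(a³/GM) = 2π × 1.11037 × 10^9 s = 6.97667 × 10^9 s ≈ 221.1 years

Final answer:
(a) semi-latus rectum p = 8.931 AU
(b) specific energy ε = -8.244 MJ/kg
(c) orbital period T = 221.1 years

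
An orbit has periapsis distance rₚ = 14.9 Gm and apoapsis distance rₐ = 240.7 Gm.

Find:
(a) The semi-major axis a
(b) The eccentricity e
rₚ = 14.9 Gm = 1.49 × 10^10 m
rₐ = 240.7 Gm = 2.407 × 10^11 m
(a) a = (rₚ + rₐ)/2 = 1.278 × 10^11 m ≈ 127.8 Gm
(b) e = (rₐ − rₚ)/(rₐ + rₚ) = (2.258 × 10^11) / (2.556 × 10^11) = 0.883412

Final answer:
(a) a = 127.8 Gm
(b) e = 0.8834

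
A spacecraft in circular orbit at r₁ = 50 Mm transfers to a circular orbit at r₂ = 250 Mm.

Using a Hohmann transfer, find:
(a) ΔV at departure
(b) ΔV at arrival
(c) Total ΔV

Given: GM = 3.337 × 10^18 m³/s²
r₁ = 50 Mm = 5 × 10^7 m
r₂ = 250 Mm = 2.5 × 10^8 m
GM = 3.337 × 10^18 m³/s²
Transfer ellipse: a_t = (r₁ + r₂)/2 = 1.5 × 10^8 m
Circular speed at r₁: v₁ = √(GM/r₁) = 258341 m/s
Transfer speed at r₁ (periapsis): v₁ₜ = √(GM(2/r₁ − 1/a_t)) = 333517 m/s
(a) ΔV₁ = v₁ₜ − v₁ = 75175.8 m/s ≈ 75.18 km/s
Circular speed at r₂: v₂ = √(GM/r₂) = 115534 m/s
Transfer speed at r₂ (apoapsis): v₂ₜ = √(GM(2/r₂ − 1/a_t)) = 66703.3 m/s
(b) ΔV₂ = v₂ − v₂ₜ = 48830.2 m/s ≈ 48.83 km/s
(c) ΔV_total = ΔV₁ + ΔV₂ = 124006 m/s ≈ 124 km/s

Final answer:
(a) ΔV₁ = 75.18 km/s
(b) ΔV₂ = 48.83 km/s
(c) ΔV_total = 124 km/s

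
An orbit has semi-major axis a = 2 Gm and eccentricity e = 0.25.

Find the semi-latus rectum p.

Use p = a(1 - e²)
a = 2 Gm = 2 × 10^9 m
e = 0.25,  e² = 0.0625,  1 − e² = 0.9375
p = a(1 − e²) = 2 × 10^9 m × 0.9375 = 1.875 × 10^9 m ≈ 1.875 Gm

Final answer: p = 1.875 Gm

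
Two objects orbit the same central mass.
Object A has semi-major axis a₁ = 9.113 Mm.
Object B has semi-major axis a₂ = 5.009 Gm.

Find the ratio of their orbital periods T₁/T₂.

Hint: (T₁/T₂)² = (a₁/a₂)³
a₁ = 9.113 Mm = 9.113 × 10^6 m
a₂ = 5.009 Gm = 5.009 × 10^9 m
a₁/a₂ = 0.00181933
T₁/T₂ = (a₁/a₂)^(3/2) = (0.00181933)^1.5 = 7.76007 × 10^-5

Final answer: T₁/T₂ = 7.76 × 10^-5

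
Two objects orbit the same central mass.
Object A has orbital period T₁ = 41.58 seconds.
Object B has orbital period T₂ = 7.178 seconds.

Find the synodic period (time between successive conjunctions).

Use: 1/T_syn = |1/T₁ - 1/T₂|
T₁ = 41.58 seconds
T₂ = 7.178 seconds
1/T₁ = 0.02405 s⁻¹
1/T₂ = 0.139315 s⁻¹
|1/T₁ − 1/T₂| = 0.115265 s⁻¹
T_syn = 1 / |1/T₁ − 1/T₂| = 8.67569 s ≈ 8.676 seconds

Final answer: T_syn = 8.676 seconds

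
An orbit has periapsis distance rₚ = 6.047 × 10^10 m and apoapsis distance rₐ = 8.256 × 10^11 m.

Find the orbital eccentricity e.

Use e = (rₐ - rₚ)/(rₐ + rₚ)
rₚ = 6.047 × 10^10 m
rₐ = 8.256 × 10^11 m
rₐ − rₚ = 7.6513 × 10^11 m
rₐ + rₚ = 8.8607 × 10^11 m
e = (rₐ − rₚ)/(rₐ + rₚ) = 0.86351

Final answer: e = 0.8635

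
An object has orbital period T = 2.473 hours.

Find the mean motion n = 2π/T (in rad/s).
T = 2.473 hours = 8902.8 s
n = 2π / 8902.8 s = 0.000705754 rad/s ≈ 0.0007058 rad/s

Final answer: n = 0.0007058 rad/s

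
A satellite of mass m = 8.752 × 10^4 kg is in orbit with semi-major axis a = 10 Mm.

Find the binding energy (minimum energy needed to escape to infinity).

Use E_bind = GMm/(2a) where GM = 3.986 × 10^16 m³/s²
a = 10 Mm = 1 × 10^7 m
GM = 3.986 × 10^16 m³/s²
m = 8.752 × 10^4 kg
GMm = 3.986 × 10^16 × 87520 = 3.48855 × 10^21 m³·kg/s²
2a = 2 × 10^7 m
E_bind = GMm/(2a) = 1.74427 × 10^14 J ≈ 174.4 TJ

Final answer: 174.4 TJ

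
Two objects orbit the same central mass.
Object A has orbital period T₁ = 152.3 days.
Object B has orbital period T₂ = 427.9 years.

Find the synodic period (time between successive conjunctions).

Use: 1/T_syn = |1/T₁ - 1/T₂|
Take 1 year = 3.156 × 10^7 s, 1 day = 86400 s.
T₁ = 152.3 days = 1.31587 × 10^7 s
T₂ = 427.9 years = 1.35045 × 10^10 s
1/T₁ = 7.59952 × 10^-8 s⁻¹
1/T₂ = 7.40493 × 10^-11 s⁻¹
|1/T₁ − 1/T₂| = 7.59212 × 10^-8 s⁻¹
T_syn = 1 / |1/T₁ − 1/T₂| = 1.31716 × 10^7 s ≈ 152.4 days

Final answer: T_syn = 152.4 days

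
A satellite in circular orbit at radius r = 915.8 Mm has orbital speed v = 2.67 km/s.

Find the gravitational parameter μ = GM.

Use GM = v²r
r = 915.8 Mm = 9.158 × 10^8 m
v = 2.67 km/s = 2670 m/s
v² = 7.1289 × 10^6 m²/s²
GM = v²r = 7.1289 × 10^6 × 9.158 × 10^8 = 6.52865 × 10^15 m³/s²
GM ≈ 6.529 × 10^15 m³/s²

Final answer: GM = 6.529 × 10^15 m³/s²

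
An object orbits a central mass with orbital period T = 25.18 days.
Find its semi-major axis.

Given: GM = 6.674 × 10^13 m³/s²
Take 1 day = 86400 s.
T = 25.18 days = 2.17555 × 10^6 s
GM = 6.674 × 10^13 m³/s²
Kepler's third law: a³ = GM T² / (4π²)
T² = 4.73303 × 10^12 s²
a³ = (6.674 × 10^13) × (4.73303 × 10^12) / (4π²) = 8.00139 × 10^24 m³
a = (a³)^(1/3) = 2.00012 × 10^8 m ≈ 200 Mm

Final answer: 200 Mm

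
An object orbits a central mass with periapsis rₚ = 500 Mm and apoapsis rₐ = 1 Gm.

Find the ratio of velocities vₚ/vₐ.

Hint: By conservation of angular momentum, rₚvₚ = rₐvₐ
rₚ = 500 Mm = 5 × 10^8 m
rₐ = 1 Gm = 1 × 10^9 m
rₚvₚ = rₐvₐ  ⇒  vₚ/vₐ = rₐ/rₚ
vₚ/vₐ = (1 × 10^9) / (5 × 10^8) = 2

Final answer: vₚ/vₐ = 2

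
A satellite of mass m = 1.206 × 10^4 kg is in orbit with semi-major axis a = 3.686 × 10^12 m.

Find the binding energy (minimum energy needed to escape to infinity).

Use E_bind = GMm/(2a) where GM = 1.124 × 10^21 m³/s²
a = 3.686 × 10^12 m
GM = 1.124 × 10^21 m³/s²
m = 1.206 × 10^4 kg
GMm = 1.124 × 10^21 × 12060 = 1.35554 × 10^25 m³·kg/s²
2a = 7.372 × 10^12 m
E_bind = GMm/(2a) = 1.83877 × 10^12 J ≈ 1.839 TJ

Final answer: 1.839 TJ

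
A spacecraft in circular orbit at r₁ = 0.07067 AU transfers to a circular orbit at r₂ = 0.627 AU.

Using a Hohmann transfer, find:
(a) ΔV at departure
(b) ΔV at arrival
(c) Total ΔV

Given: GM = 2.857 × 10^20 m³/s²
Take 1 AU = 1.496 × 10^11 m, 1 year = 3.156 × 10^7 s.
r₁ = 0.07067 AU = 1.05722 × 10^10 m
r₂ = 0.627 AU = 9.37992 × 10^10 m
GM = 2.857 × 10^20 m³/s²
Transfer ellipse: a_t = (r₁ + r₂)/2 = 5.21857 × 10^10 m
Circular speed at r₁: v₁ = √(GM/r₁) = 164389 m/s
Transfer speed at r₁ (periapsis): v₁ₜ = √(GM(2/r₁ − 1/a_t)) = 220392 m/s
(a) ΔV₁ = v₁ₜ − v₁ = 56003.2 m/s ≈ 11.81 AU/year
Circular speed at r₂: v₂ = √(GM/r₂) = 55189.4 m/s
Transfer speed at r₂ (apoapsis): v₂ₜ = √(GM(2/r₂ − 1/a_t)) = 24840.7 m/s
(b) ΔV₂ = v₂ − v₂ₜ = 30348.7 m/s ≈ 6.402 AU/year
(c) ΔV_total = ΔV₁ + ΔV₂ = 86351.9 m/s ≈ 18.22 AU/year

Final answer:
(a) ΔV₁ = 11.81 AU/year
(b) ΔV₂ = 6.402 AU/year
(c) ΔV_total = 18.22 AU/year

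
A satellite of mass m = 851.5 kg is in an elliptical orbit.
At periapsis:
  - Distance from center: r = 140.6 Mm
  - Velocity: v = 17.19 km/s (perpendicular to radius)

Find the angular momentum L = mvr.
r = 140.6 Mm = 1.406 × 10^8 m
v = 17.19 km/s = 17190 m/s
vr = 17190 × 1.406 × 10^8 = 2.41691 × 10^12 m²/s
L = m × vr = 851.5 × 2.41691 × 10^12 = 2.058 × 10^15 kg·m²/s ≈ 2.058 × 10^15 kg·m²/s

Final answer: L = 2.058 × 10^15 kg·m²/s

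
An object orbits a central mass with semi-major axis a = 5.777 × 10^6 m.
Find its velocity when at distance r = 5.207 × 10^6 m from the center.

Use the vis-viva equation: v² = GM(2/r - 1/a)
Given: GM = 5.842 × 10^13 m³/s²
a = 5.777 × 10^6 m
r = 5.207 × 10^6 m
GM = 5.842 × 10^13 m³/s²
2/r − 1/a = 3.84098 × 10^-7 − 1.731 × 10^-7 = 2.10998 × 10^-7 m⁻¹
v² = GM (2/r − 1/a) = 1.23265 × 10^7 m²/s²
v = 3510.91 m/s ≈ 3.511 km/s

Final answer: 3.511 km/s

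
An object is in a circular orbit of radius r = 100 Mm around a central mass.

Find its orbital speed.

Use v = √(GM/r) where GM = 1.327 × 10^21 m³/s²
r = 100 Mm = 1 × 10^8 m
GM = 1.327 × 10^21 m³/s²
GM/r = (1.327 × 10^21) / (1 × 10^8) = 1.327 × 10^13 m²/s²
v = √(GM/r) = 3.6428 × 10^6 m/s ≈ 3643 km/s

Final answer: 3643 km/s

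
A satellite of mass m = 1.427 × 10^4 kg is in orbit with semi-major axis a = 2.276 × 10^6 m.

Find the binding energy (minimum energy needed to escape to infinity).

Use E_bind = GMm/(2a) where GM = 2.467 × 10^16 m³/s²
a = 2.276 × 10^6 m
GM = 2.467 × 10^16 m³/s²
m = 1.427 × 10^4 kg
GMm = 2.467 × 10^16 × 14270 = 3.52041 × 10^20 m³·kg/s²
2a = 4.552 × 10^6 m
E_bind = GMm/(2a) = 7.73376 × 10^13 J ≈ 77.34 TJ

Final answer: 77.34 TJ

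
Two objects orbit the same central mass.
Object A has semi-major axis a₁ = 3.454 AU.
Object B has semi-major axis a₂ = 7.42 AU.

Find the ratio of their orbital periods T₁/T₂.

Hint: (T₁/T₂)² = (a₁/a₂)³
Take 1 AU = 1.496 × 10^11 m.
a₁ = 3.454 AU = 5.16718 × 10^11 m
a₂ = 7.42 AU = 1.11003 × 10^12 m
a₁/a₂ = 0.465499
T₁/T₂ = (a₁/a₂)^(3/2) = (0.465499)^1.5 = 0.317598

Final answer: T₁/T₂ = 0.3176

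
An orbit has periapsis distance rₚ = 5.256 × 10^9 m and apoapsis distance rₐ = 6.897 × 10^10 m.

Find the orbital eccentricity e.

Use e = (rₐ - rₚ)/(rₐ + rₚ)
rₚ = 5.256 × 10^9 m
rₐ = 6.897 × 10^10 m
rₐ − rₚ = 6.3714 × 10^10 m
rₐ + rₚ = 7.4226 × 10^10 m
e = (rₐ − rₚ)/(rₐ + rₚ) = 0.858378

Final answer: e = 0.8584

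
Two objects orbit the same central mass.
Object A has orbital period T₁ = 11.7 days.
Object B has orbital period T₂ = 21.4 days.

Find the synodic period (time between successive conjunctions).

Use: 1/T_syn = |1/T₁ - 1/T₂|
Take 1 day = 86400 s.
T₁ = 11.7 days = 1.01088 × 10^6 s
T₂ = 21.4 days = 1.84896 × 10^6 s
1/T₁ = 9.89237 × 10^-7 s⁻¹
1/T₂ = 5.40845 × 10^-7 s⁻¹
|1/T₁ − 1/T₂| = 4.48393 × 10^-7 s⁻¹
T_syn = 1 / |1/T₁ − 1/T₂| = 2.23019 × 10^6 s ≈ 25.81 days

Final answer: T_syn = 25.81 days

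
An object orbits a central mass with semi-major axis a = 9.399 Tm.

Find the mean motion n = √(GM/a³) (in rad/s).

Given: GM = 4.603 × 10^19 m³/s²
a = 9.399 Tm = 9.399 × 10^12 m
GM = 4.603 × 10^19 m³/s²
a³ = 8.30319 × 10^38 m³
GM/a³ = (4.603 × 10^19) / (8.30319 × 10^38) = 5.54365 × 10^-20 s⁻²
n = √(GM/a³) = 2.3545 × 10^-10 rad/s ≈ 2.354 × 10^-10 rad/s

Final answer: n = 2.354 × 10^-10 rad/s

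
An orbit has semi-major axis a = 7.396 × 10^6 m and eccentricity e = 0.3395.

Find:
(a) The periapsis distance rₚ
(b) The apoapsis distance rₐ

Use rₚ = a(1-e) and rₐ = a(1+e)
a = 7.396 × 10^6 m
e = 0.3395:  1 − e = 0.6605,  1 + e = 1.3395
(a) rₚ = a(1 − e) = 7.396 × 10^6 m × 0.6605 = 4.88506 × 10^6 m ≈ 4.885 × 10^6 m
(b) rₐ = a(1 + e) = 7.396 × 10^6 m × 1.3395 = 9.90694 × 10^6 m ≈ 9.907 × 10^6 m

Final answer:
(a) rₚ = 4.885 × 10^6 m
(b) rₐ = 9.907 × 10^6 m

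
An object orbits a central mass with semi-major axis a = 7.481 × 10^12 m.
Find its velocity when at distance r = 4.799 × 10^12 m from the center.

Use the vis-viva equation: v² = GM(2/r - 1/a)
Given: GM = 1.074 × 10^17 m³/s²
a = 7.481 × 10^12 m
r = 4.799 × 10^12 m
GM = 1.074 × 10^17 m³/s²
2/r − 1/a = 4.16753 × 10^-13 − 1.33672 × 10^-13 = 2.83082 × 10^-13 m⁻¹
v² = GM (2/r − 1/a) = 30403 m²/s²
v = 174.364 m/s ≈ 174.4 m/s

Final answer: 174.4 m/s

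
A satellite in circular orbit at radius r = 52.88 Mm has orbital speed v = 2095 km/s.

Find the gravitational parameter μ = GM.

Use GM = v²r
r = 52.88 Mm = 5.288 × 10^7 m
v = 2095 km/s = 2.095 × 10^6 m/s
v² = 4.38902 × 10^12 m²/s²
GM = v²r = 4.38902 × 10^12 × 5.288 × 10^7 = 2.32092 × 10^20 m³/s²
GM ≈ 2.321 × 10^20 m³/s²

Final answer: GM = 2.321 × 10^20 m³/s²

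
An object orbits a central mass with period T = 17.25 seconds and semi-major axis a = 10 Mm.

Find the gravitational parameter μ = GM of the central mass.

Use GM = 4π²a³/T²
T = 17.25 seconds
a = 10 Mm = 1 × 10^7 m
a³ = 1 × 10^21 m³
T² = 297.562 s²
GM = 4π² × (1 × 10^21) / 297.562 = 1.32673 × 10^20 m³/s²
GM ≈ 1.327 × 10^20 m³/s²

Final answer: GM = 1.327 × 10^20 m³/s²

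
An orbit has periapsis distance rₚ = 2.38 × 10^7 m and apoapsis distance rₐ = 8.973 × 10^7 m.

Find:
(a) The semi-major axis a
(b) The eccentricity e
rₚ = 2.38 × 10^7 m
rₐ = 8.973 × 10^7 m
(a) a = (rₚ + rₐ)/2 = 5.6765 × 10^7 m ≈ 5.677 × 10^7 m
(b) e = (rₐ − rₚ)/(rₐ + rₚ) = (6.593 × 10^7) / (1.1353 × 10^8) = 0.580728

Final answer:
(a) a = 5.677 × 10^7 m
(b) e = 0.5807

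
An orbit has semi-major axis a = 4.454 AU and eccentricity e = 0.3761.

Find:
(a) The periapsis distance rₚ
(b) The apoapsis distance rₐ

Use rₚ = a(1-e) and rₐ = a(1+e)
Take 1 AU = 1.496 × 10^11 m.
a = 4.454 AU = 6.66318 × 10^11 m
e = 0.3761:  1 − e = 0.6239,  1 + e = 1.3761
(a) rₚ = a(1 − e) = 6.66318 × 10^11 m × 0.6239 = 4.15716 × 10^11 m ≈ 2.779 AU
(b) rₐ = a(1 + e) = 6.66318 × 10^11 m × 1.3761 = 9.16921 × 10^11 m ≈ 6.129 AU

Final answer:
(a) rₚ = 2.779 AU
(b) rₐ = 6.129 AU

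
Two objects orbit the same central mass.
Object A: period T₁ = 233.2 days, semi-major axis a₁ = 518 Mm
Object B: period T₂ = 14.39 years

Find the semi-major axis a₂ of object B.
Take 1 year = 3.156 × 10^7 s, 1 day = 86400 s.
T₁ = 233.2 days = 2.01485 × 10^7 s
T₂ = 14.39 years = 4.54148 × 10^8 s
a₁ = 518 Mm = 5.18 × 10^8 m
Kepler's third law: (T₂/T₁)² = (a₂/a₁)³  ⇒  a₂ = a₁ (T₂/T₁)^(2/3)
T₂/T₁ = 22.5401
(T₂/T₁)^(2/3) = 7.9794
a₂ = 5.18 × 10^8 m × 7.9794 = 4.13333 × 10^9 m ≈ 4.133 Gm

Final answer: a₂ = 4.133 Gm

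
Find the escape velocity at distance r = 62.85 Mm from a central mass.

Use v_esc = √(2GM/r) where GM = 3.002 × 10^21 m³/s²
r = 62.85 Mm = 6.285 × 10^7 m
GM = 3.002 × 10^21 m³/s²
2GM/r = 2 × (3.002 × 10^21) / (6.285 × 10^7) = 9.5529 × 10^13 m²/s²
v_esc = √(2GM/r) = 9.7739 × 10^6 m/s ≈ 9774 km/s

Final answer: 9774 km/s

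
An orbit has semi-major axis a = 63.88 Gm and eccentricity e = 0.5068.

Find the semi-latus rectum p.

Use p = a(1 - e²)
a = 63.88 Gm = 6.388 × 10^10 m
e = 0.5068,  e² = 0.256846,  1 − e² = 0.743154
p = a(1 − e²) = 6.388 × 10^10 m × 0.743154 = 4.74727 × 10^10 m ≈ 47.47 Gm

Final answer: p = 47.47 Gm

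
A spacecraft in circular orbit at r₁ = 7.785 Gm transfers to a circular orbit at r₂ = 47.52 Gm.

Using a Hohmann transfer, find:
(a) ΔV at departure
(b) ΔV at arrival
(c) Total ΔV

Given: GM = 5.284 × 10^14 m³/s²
r₁ = 7.785 Gm = 7.785 × 10^9 m
r₂ = 47.52 Gm = 4.752 × 10^10 m
GM = 5.284 × 10^14 m³/s²
Transfer ellipse: a_t = (r₁ + r₂)/2 = 2.76525 × 10^10 m
Circular speed at r₁: v₁ = √(GM/r₁) = 260.527 m/s
Transfer speed at r₁ (periapsis): v₁ₜ = √(GM(2/r₁ − 1/a_t)) = 341.525 m/s
(a) ΔV₁ = v₁ₜ − v₁ = 80.9989 m/s ≈ 81 m/s
Circular speed at r₂: v₂ = √(GM/r₂) = 105.449 m/s
Transfer speed at r₂ (apoapsis): v₂ₜ = √(GM(2/r₂ − 1/a_t)) = 55.9507 m/s
(b) ΔV₂ = v₂ − v₂ₜ = 49.4985 m/s ≈ 49.5 m/s
(c) ΔV_total = ΔV₁ + ΔV₂ = 130.497 m/s ≈ 130.5 m/s

Final answer:
(a) ΔV₁ = 81 m/s
(b) ΔV₂ = 49.5 m/s
(c) ΔV_total = 130.5 m/s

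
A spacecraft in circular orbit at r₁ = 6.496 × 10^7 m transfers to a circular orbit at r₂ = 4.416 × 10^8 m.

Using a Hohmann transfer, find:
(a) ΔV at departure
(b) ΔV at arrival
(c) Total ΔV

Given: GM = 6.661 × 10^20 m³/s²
r₁ = 6.496 × 10^7 m
r₂ = 4.416 × 10^8 m
GM = 6.661 × 10^20 m³/s²
Transfer ellipse: a_t = (r₁ + r₂)/2 = 2.5328 × 10^8 m
Circular speed at r₁: v₁ = √(GM/r₁) = 3.20219 × 10^6 m/s
Transfer speed at r₁ (periapsis): v₁ₜ = √(GM(2/r₁ − 1/a_t)) = 4.22825 × 10^6 m/s
(a) ΔV₁ = v₁ₜ − v₁ = 1.02606 × 10^6 m/s ≈ 1026 km/s
Circular speed at r₂: v₂ = √(GM/r₂) = 1.22816 × 10^6 m/s
Transfer speed at r₂ (apoapsis): v₂ₜ = √(GM(2/r₂ − 1/a_t)) = 621982 m/s
(b) ΔV₂ = v₂ − v₂ₜ = 606179 m/s ≈ 606.2 km/s
(c) ΔV_total = ΔV₁ + ΔV₂ = 1.63224 × 10^6 m/s ≈ 1632 km/s

Final answer:
(a) ΔV₁ = 1026 km/s
(b) ΔV₂ = 606.2 km/s
(c) ΔV_total = 1632 km/s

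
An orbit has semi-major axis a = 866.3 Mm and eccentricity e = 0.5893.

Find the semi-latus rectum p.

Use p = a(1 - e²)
a = 866.3 Mm = 8.663 × 10^8 m
e = 0.5893,  e² = 0.347274,  1 − e² = 0.652726
p = a(1 − e²) = 8.663 × 10^8 m × 0.652726 = 5.65456 × 10^8 m ≈ 565.5 Mm

Final answer: p = 565.5 Mm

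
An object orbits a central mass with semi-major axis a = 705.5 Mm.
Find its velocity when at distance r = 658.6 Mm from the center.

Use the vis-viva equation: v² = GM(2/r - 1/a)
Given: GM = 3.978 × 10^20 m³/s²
a = 705.5 Mm = 7.055 × 10^8 m
r = 658.6 Mm = 6.586 × 10^8 m
GM = 3.978 × 10^20 m³/s²
2/r − 1/a = 3.03674 × 10^-9 − 1.41743 × 10^-9 = 1.61931 × 10^-9 m⁻¹
v² = GM (2/r − 1/a) = 6.44162 × 10^11 m²/s²
v = 802597 m/s ≈ 802.6 km/s

Final answer: 802.6 km/s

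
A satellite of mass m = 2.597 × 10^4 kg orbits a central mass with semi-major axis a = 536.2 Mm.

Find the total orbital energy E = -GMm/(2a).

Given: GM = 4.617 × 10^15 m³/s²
a = 536.2 Mm = 5.362 × 10^8 m
GM = 4.617 × 10^15 m³/s²
2a = 1.0724 × 10^9 m
GMm = 4.617 × 10^15 × 25970 = 1.19903 × 10^20 m³·kg/s²
E = −GMm/(2a) = -1.11809 × 10^11 J ≈ -111.8 GJ

Final answer: -111.8 GJ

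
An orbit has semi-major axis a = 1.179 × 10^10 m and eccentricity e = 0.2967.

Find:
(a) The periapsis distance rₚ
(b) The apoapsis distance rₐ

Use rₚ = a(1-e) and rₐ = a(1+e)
a = 1.179 × 10^10 m
e = 0.2967:  1 − e = 0.7033,  1 + e = 1.2967
(a) rₚ = a(1 − e) = 1.179 × 10^10 m × 0.7033 = 8.29191 × 10^9 m ≈ 8.292 × 10^9 m
(b) rₐ = a(1 + e) = 1.179 × 10^10 m × 1.2967 = 1.52881 × 10^10 m ≈ 1.529 × 10^10 m

Final answer:
(a) rₚ = 8.292 × 10^9 m
(b) rₐ = 1.529 × 10^10 m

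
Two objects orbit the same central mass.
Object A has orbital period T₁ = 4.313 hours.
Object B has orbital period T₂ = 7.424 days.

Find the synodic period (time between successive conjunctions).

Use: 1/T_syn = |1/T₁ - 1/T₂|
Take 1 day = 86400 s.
T₁ = 4.313 hours = 15526.8 s
T₂ = 7.424 days = 641434 s
1/T₁ = 6.44048 × 10^-5 s⁻¹
1/T₂ = 1.55901 × 10^-6 s⁻¹
|1/T₁ − 1/T₂| = 6.28458 × 10^-5 s⁻¹
T_syn = 1 / |1/T₁ − 1/T₂| = 15912 s ≈ 4.42 hours

Final answer: T_syn = 4.42 hours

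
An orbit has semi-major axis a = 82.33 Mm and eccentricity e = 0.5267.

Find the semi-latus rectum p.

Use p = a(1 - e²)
a = 82.33 Mm = 8.233 × 10^7 m
e = 0.5267,  e² = 0.277413,  1 − e² = 0.722587
p = a(1 − e²) = 8.233 × 10^7 m × 0.722587 = 5.94906 × 10^7 m ≈ 59.49 Mm

Final answer: p = 59.49 Mm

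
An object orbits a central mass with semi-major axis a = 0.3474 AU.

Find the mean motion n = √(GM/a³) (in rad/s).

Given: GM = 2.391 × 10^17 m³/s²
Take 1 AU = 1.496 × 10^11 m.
a = 0.3474 AU = 5.1971 × 10^10 m
GM = 2.391 × 10^17 m³/s²
a³ = 1.40373 × 10^32 m³
GM/a³ = (2.391 × 10^17) / (1.40373 × 10^32) = 1.70332 × 10^-15 s⁻²
n = √(GM/a³) = 4.12713 × 10^-8 rad/s ≈ 4.127 × 10^-8 rad/s

Final answer: n = 4.127 × 10^-8 rad/s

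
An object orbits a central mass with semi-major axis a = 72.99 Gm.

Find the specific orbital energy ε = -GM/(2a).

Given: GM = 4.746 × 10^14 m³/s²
a = 72.99 Gm = 7.299 × 10^10 m
GM = 4.746 × 10^14 m³/s²
2a = 1.4598 × 10^11 m
ε = −GM/(2a) = -3251.13 J/kg ≈ -3.251 kJ/kg

Final answer: -3.251 kJ/kg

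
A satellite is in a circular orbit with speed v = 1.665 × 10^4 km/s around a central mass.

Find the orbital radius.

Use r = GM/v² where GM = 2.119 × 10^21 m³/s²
v = 1.665 × 10^4 km/s = 1.665 × 10^7 m/s
GM = 2.119 × 10^21 m³/s²
v² = 2.77222 × 10^14 m²/s²
r = GM/v² = (2.119 × 10^21) / (2.77222 × 10^14) = 7.64368 × 10^6 m ≈ 7.644 × 10^6 m

Final answer: 7.644 × 10^6 m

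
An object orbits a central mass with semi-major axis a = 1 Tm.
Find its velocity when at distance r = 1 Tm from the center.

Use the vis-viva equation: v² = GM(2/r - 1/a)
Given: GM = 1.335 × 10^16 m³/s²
a = 1 Tm = 1 × 10^12 m
r = 1 Tm = 1 × 10^12 m
GM = 1.335 × 10^16 m³/s²
2/r − 1/a = 2 × 10^-12 − 1 × 10^-12 = 1 × 10^-12 m⁻¹
v² = GM (2/r − 1/a) = 13350 m²/s²
v = 115.542 m/s ≈ 115.5 m/s

Final answer: 115.5 m/s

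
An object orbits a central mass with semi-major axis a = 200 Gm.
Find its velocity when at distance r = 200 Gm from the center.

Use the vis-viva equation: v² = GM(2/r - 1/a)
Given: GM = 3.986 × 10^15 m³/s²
a = 200 Gm = 2 × 10^11 m
r = 200 Gm = 2 × 10^11 m
GM = 3.986 × 10^15 m³/s²
2/r − 1/a = 1 × 10^-11 − 5 × 10^-12 = 5 × 10^-12 m⁻¹
v² = GM (2/r − 1/a) = 19930 m²/s²
v = 141.174 m/s ≈ 141.2 m/s

Final answer: 141.2 m/s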